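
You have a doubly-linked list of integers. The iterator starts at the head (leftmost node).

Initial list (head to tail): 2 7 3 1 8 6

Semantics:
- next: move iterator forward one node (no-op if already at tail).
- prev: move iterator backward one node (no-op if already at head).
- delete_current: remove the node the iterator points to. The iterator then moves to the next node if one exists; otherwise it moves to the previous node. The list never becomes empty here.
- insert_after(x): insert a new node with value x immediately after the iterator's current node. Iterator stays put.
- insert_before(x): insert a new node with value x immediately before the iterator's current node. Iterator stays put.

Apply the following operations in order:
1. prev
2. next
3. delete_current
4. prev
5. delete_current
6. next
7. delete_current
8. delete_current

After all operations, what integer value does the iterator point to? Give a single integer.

After 1 (prev): list=[2, 7, 3, 1, 8, 6] cursor@2
After 2 (next): list=[2, 7, 3, 1, 8, 6] cursor@7
After 3 (delete_current): list=[2, 3, 1, 8, 6] cursor@3
After 4 (prev): list=[2, 3, 1, 8, 6] cursor@2
After 5 (delete_current): list=[3, 1, 8, 6] cursor@3
After 6 (next): list=[3, 1, 8, 6] cursor@1
After 7 (delete_current): list=[3, 8, 6] cursor@8
After 8 (delete_current): list=[3, 6] cursor@6

Answer: 6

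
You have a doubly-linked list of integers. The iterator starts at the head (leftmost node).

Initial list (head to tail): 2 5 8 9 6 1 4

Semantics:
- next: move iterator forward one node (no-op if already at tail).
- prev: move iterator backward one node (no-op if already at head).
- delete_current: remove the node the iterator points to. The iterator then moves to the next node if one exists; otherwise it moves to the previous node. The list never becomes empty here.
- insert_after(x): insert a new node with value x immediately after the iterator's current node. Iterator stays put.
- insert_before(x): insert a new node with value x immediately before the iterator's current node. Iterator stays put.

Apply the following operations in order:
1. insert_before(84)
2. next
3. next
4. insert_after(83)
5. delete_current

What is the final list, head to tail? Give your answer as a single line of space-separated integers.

Answer: 84 2 5 83 9 6 1 4

Derivation:
After 1 (insert_before(84)): list=[84, 2, 5, 8, 9, 6, 1, 4] cursor@2
After 2 (next): list=[84, 2, 5, 8, 9, 6, 1, 4] cursor@5
After 3 (next): list=[84, 2, 5, 8, 9, 6, 1, 4] cursor@8
After 4 (insert_after(83)): list=[84, 2, 5, 8, 83, 9, 6, 1, 4] cursor@8
After 5 (delete_current): list=[84, 2, 5, 83, 9, 6, 1, 4] cursor@83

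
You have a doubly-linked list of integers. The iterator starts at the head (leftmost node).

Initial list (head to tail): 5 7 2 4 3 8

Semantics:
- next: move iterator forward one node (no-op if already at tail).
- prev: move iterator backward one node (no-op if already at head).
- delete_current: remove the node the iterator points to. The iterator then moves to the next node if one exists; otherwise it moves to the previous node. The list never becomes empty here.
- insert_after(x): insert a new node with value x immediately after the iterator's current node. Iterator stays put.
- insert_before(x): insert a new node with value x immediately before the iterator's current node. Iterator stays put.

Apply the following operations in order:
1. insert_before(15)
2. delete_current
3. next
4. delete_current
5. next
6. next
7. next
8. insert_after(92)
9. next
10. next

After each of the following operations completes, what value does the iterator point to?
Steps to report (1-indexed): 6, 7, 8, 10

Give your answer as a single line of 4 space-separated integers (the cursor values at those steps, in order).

Answer: 8 8 8 92

Derivation:
After 1 (insert_before(15)): list=[15, 5, 7, 2, 4, 3, 8] cursor@5
After 2 (delete_current): list=[15, 7, 2, 4, 3, 8] cursor@7
After 3 (next): list=[15, 7, 2, 4, 3, 8] cursor@2
After 4 (delete_current): list=[15, 7, 4, 3, 8] cursor@4
After 5 (next): list=[15, 7, 4, 3, 8] cursor@3
After 6 (next): list=[15, 7, 4, 3, 8] cursor@8
After 7 (next): list=[15, 7, 4, 3, 8] cursor@8
After 8 (insert_after(92)): list=[15, 7, 4, 3, 8, 92] cursor@8
After 9 (next): list=[15, 7, 4, 3, 8, 92] cursor@92
After 10 (next): list=[15, 7, 4, 3, 8, 92] cursor@92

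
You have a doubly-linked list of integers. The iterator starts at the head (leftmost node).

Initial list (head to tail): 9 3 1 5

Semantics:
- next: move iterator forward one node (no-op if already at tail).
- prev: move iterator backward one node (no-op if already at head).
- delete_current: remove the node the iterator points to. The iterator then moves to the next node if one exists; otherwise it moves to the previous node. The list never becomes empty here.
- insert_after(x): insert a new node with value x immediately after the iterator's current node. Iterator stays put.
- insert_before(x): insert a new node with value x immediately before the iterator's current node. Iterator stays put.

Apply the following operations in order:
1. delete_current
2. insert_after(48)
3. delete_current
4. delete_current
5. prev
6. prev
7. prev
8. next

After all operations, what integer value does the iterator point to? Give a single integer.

Answer: 5

Derivation:
After 1 (delete_current): list=[3, 1, 5] cursor@3
After 2 (insert_after(48)): list=[3, 48, 1, 5] cursor@3
After 3 (delete_current): list=[48, 1, 5] cursor@48
After 4 (delete_current): list=[1, 5] cursor@1
After 5 (prev): list=[1, 5] cursor@1
After 6 (prev): list=[1, 5] cursor@1
After 7 (prev): list=[1, 5] cursor@1
After 8 (next): list=[1, 5] cursor@5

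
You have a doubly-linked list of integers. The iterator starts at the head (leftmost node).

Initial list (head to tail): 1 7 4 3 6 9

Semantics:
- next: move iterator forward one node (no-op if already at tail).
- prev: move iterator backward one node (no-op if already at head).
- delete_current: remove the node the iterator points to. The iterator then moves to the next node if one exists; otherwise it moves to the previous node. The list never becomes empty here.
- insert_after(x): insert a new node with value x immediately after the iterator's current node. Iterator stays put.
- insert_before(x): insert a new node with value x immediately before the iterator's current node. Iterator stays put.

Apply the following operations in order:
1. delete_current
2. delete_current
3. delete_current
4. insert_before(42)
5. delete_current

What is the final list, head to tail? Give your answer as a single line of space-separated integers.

After 1 (delete_current): list=[7, 4, 3, 6, 9] cursor@7
After 2 (delete_current): list=[4, 3, 6, 9] cursor@4
After 3 (delete_current): list=[3, 6, 9] cursor@3
After 4 (insert_before(42)): list=[42, 3, 6, 9] cursor@3
After 5 (delete_current): list=[42, 6, 9] cursor@6

Answer: 42 6 9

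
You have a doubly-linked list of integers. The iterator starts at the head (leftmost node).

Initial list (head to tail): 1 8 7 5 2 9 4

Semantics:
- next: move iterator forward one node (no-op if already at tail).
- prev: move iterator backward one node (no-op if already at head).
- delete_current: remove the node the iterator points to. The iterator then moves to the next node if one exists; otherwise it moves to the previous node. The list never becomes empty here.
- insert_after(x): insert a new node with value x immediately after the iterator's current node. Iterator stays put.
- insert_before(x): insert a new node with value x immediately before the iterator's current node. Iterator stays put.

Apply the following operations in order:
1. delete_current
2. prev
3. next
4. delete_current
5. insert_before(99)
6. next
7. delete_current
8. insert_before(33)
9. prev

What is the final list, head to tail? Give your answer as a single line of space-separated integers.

After 1 (delete_current): list=[8, 7, 5, 2, 9, 4] cursor@8
After 2 (prev): list=[8, 7, 5, 2, 9, 4] cursor@8
After 3 (next): list=[8, 7, 5, 2, 9, 4] cursor@7
After 4 (delete_current): list=[8, 5, 2, 9, 4] cursor@5
After 5 (insert_before(99)): list=[8, 99, 5, 2, 9, 4] cursor@5
After 6 (next): list=[8, 99, 5, 2, 9, 4] cursor@2
After 7 (delete_current): list=[8, 99, 5, 9, 4] cursor@9
After 8 (insert_before(33)): list=[8, 99, 5, 33, 9, 4] cursor@9
After 9 (prev): list=[8, 99, 5, 33, 9, 4] cursor@33

Answer: 8 99 5 33 9 4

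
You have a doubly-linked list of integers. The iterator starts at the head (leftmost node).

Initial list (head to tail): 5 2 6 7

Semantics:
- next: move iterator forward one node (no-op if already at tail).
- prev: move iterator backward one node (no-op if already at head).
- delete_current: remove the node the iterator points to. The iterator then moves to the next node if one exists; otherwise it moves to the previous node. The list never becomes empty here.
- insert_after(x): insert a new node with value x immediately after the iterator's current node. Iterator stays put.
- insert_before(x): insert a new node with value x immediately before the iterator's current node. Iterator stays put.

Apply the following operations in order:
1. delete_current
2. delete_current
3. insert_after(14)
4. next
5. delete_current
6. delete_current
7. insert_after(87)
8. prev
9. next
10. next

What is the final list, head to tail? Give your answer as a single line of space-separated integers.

Answer: 6 87

Derivation:
After 1 (delete_current): list=[2, 6, 7] cursor@2
After 2 (delete_current): list=[6, 7] cursor@6
After 3 (insert_after(14)): list=[6, 14, 7] cursor@6
After 4 (next): list=[6, 14, 7] cursor@14
After 5 (delete_current): list=[6, 7] cursor@7
After 6 (delete_current): list=[6] cursor@6
After 7 (insert_after(87)): list=[6, 87] cursor@6
After 8 (prev): list=[6, 87] cursor@6
After 9 (next): list=[6, 87] cursor@87
After 10 (next): list=[6, 87] cursor@87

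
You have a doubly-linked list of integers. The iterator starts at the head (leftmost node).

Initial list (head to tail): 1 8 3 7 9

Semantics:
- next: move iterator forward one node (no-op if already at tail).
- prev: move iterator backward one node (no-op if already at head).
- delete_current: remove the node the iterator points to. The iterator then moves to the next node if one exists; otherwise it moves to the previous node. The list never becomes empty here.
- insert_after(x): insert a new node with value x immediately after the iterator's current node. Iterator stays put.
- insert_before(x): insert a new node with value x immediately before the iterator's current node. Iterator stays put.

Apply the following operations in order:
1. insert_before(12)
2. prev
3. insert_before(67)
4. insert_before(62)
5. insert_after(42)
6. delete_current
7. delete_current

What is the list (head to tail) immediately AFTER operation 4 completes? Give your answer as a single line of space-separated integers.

Answer: 67 62 12 1 8 3 7 9

Derivation:
After 1 (insert_before(12)): list=[12, 1, 8, 3, 7, 9] cursor@1
After 2 (prev): list=[12, 1, 8, 3, 7, 9] cursor@12
After 3 (insert_before(67)): list=[67, 12, 1, 8, 3, 7, 9] cursor@12
After 4 (insert_before(62)): list=[67, 62, 12, 1, 8, 3, 7, 9] cursor@12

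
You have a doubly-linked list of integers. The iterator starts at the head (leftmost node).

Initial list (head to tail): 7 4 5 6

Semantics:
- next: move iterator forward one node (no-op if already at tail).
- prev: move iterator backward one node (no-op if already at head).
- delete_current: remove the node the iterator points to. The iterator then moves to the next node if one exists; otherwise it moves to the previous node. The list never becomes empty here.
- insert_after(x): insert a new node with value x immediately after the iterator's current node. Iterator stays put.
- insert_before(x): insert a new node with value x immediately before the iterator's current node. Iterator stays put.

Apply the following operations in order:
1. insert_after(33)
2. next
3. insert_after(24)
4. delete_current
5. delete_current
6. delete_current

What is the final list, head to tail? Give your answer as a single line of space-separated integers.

Answer: 7 5 6

Derivation:
After 1 (insert_after(33)): list=[7, 33, 4, 5, 6] cursor@7
After 2 (next): list=[7, 33, 4, 5, 6] cursor@33
After 3 (insert_after(24)): list=[7, 33, 24, 4, 5, 6] cursor@33
After 4 (delete_current): list=[7, 24, 4, 5, 6] cursor@24
After 5 (delete_current): list=[7, 4, 5, 6] cursor@4
After 6 (delete_current): list=[7, 5, 6] cursor@5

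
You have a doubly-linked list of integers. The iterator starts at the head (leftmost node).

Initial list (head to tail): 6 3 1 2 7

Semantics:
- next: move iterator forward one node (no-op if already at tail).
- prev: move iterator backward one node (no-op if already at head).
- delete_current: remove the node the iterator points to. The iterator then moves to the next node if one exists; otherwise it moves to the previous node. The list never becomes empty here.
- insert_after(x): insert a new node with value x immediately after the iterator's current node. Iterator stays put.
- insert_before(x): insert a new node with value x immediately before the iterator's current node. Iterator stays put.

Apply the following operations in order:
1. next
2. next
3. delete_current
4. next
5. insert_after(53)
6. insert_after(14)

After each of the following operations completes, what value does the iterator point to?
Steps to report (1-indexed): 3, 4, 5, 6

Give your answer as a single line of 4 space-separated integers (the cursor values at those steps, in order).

After 1 (next): list=[6, 3, 1, 2, 7] cursor@3
After 2 (next): list=[6, 3, 1, 2, 7] cursor@1
After 3 (delete_current): list=[6, 3, 2, 7] cursor@2
After 4 (next): list=[6, 3, 2, 7] cursor@7
After 5 (insert_after(53)): list=[6, 3, 2, 7, 53] cursor@7
After 6 (insert_after(14)): list=[6, 3, 2, 7, 14, 53] cursor@7

Answer: 2 7 7 7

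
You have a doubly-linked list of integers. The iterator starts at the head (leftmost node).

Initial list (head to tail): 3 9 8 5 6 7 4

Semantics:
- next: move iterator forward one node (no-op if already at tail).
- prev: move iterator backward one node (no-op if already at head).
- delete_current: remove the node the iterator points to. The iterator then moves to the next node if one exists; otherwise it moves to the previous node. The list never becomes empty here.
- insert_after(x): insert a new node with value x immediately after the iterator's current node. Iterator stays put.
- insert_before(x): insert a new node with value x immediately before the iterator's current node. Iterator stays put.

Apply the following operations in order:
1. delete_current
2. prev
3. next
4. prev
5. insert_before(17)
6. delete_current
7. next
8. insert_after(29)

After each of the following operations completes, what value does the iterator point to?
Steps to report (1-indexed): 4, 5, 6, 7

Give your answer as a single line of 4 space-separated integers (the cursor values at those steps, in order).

Answer: 9 9 8 5

Derivation:
After 1 (delete_current): list=[9, 8, 5, 6, 7, 4] cursor@9
After 2 (prev): list=[9, 8, 5, 6, 7, 4] cursor@9
After 3 (next): list=[9, 8, 5, 6, 7, 4] cursor@8
After 4 (prev): list=[9, 8, 5, 6, 7, 4] cursor@9
After 5 (insert_before(17)): list=[17, 9, 8, 5, 6, 7, 4] cursor@9
After 6 (delete_current): list=[17, 8, 5, 6, 7, 4] cursor@8
After 7 (next): list=[17, 8, 5, 6, 7, 4] cursor@5
After 8 (insert_after(29)): list=[17, 8, 5, 29, 6, 7, 4] cursor@5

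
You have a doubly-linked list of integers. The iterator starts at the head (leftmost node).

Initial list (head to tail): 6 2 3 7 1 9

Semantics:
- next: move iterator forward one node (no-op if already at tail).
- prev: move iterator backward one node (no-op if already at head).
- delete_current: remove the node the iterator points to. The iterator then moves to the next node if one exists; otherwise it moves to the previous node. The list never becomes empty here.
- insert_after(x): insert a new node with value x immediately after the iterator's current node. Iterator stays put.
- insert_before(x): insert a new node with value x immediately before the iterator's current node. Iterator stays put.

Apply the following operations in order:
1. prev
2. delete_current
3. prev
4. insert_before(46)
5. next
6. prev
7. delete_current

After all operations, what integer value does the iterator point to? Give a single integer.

Answer: 3

Derivation:
After 1 (prev): list=[6, 2, 3, 7, 1, 9] cursor@6
After 2 (delete_current): list=[2, 3, 7, 1, 9] cursor@2
After 3 (prev): list=[2, 3, 7, 1, 9] cursor@2
After 4 (insert_before(46)): list=[46, 2, 3, 7, 1, 9] cursor@2
After 5 (next): list=[46, 2, 3, 7, 1, 9] cursor@3
After 6 (prev): list=[46, 2, 3, 7, 1, 9] cursor@2
After 7 (delete_current): list=[46, 3, 7, 1, 9] cursor@3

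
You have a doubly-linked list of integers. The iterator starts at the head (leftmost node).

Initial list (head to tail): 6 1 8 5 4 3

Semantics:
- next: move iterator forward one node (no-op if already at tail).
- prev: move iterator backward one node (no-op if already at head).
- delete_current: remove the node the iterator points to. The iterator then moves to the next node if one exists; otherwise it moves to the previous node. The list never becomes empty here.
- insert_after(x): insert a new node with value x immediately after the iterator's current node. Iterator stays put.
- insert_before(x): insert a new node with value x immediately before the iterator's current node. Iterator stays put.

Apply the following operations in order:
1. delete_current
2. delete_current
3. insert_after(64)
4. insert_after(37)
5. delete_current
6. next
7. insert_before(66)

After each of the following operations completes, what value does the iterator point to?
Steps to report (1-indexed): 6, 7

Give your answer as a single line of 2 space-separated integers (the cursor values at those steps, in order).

Answer: 64 64

Derivation:
After 1 (delete_current): list=[1, 8, 5, 4, 3] cursor@1
After 2 (delete_current): list=[8, 5, 4, 3] cursor@8
After 3 (insert_after(64)): list=[8, 64, 5, 4, 3] cursor@8
After 4 (insert_after(37)): list=[8, 37, 64, 5, 4, 3] cursor@8
After 5 (delete_current): list=[37, 64, 5, 4, 3] cursor@37
After 6 (next): list=[37, 64, 5, 4, 3] cursor@64
After 7 (insert_before(66)): list=[37, 66, 64, 5, 4, 3] cursor@64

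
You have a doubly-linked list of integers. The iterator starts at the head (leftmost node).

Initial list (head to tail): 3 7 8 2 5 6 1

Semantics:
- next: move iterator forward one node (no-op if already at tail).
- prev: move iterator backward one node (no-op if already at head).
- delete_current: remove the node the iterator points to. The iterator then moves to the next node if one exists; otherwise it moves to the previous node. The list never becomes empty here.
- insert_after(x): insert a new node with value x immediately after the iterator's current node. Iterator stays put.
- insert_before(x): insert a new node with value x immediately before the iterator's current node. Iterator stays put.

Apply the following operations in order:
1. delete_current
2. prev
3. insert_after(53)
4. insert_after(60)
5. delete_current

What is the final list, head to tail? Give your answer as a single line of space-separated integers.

After 1 (delete_current): list=[7, 8, 2, 5, 6, 1] cursor@7
After 2 (prev): list=[7, 8, 2, 5, 6, 1] cursor@7
After 3 (insert_after(53)): list=[7, 53, 8, 2, 5, 6, 1] cursor@7
After 4 (insert_after(60)): list=[7, 60, 53, 8, 2, 5, 6, 1] cursor@7
After 5 (delete_current): list=[60, 53, 8, 2, 5, 6, 1] cursor@60

Answer: 60 53 8 2 5 6 1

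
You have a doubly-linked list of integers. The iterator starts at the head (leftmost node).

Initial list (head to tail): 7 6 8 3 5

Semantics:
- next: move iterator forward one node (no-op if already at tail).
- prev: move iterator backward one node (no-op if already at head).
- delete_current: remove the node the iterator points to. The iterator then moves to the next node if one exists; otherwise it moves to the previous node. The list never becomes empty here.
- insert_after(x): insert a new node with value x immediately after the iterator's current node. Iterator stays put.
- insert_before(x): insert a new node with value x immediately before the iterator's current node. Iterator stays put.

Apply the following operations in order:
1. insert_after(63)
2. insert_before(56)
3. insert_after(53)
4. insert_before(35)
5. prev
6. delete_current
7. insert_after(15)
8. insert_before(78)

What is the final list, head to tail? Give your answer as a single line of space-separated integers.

After 1 (insert_after(63)): list=[7, 63, 6, 8, 3, 5] cursor@7
After 2 (insert_before(56)): list=[56, 7, 63, 6, 8, 3, 5] cursor@7
After 3 (insert_after(53)): list=[56, 7, 53, 63, 6, 8, 3, 5] cursor@7
After 4 (insert_before(35)): list=[56, 35, 7, 53, 63, 6, 8, 3, 5] cursor@7
After 5 (prev): list=[56, 35, 7, 53, 63, 6, 8, 3, 5] cursor@35
After 6 (delete_current): list=[56, 7, 53, 63, 6, 8, 3, 5] cursor@7
After 7 (insert_after(15)): list=[56, 7, 15, 53, 63, 6, 8, 3, 5] cursor@7
After 8 (insert_before(78)): list=[56, 78, 7, 15, 53, 63, 6, 8, 3, 5] cursor@7

Answer: 56 78 7 15 53 63 6 8 3 5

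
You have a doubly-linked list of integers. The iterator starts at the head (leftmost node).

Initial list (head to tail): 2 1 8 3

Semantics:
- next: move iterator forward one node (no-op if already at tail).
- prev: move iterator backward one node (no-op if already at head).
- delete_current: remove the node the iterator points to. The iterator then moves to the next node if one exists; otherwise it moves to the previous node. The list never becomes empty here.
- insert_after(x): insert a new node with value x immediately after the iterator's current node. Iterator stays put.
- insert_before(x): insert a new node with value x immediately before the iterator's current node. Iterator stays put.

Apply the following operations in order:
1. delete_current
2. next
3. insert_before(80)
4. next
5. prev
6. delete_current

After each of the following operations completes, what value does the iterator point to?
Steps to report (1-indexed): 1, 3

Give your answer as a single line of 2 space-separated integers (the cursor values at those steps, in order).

After 1 (delete_current): list=[1, 8, 3] cursor@1
After 2 (next): list=[1, 8, 3] cursor@8
After 3 (insert_before(80)): list=[1, 80, 8, 3] cursor@8
After 4 (next): list=[1, 80, 8, 3] cursor@3
After 5 (prev): list=[1, 80, 8, 3] cursor@8
After 6 (delete_current): list=[1, 80, 3] cursor@3

Answer: 1 8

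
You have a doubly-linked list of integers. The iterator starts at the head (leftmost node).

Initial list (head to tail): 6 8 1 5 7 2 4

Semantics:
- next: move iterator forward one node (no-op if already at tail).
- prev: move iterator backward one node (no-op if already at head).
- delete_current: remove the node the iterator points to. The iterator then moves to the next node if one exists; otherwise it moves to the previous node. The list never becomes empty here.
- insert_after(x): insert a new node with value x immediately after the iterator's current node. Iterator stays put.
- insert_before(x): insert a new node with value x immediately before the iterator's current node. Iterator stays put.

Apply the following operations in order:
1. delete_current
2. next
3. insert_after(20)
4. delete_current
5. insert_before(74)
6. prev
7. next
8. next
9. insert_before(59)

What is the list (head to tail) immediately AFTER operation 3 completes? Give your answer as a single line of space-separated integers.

Answer: 8 1 20 5 7 2 4

Derivation:
After 1 (delete_current): list=[8, 1, 5, 7, 2, 4] cursor@8
After 2 (next): list=[8, 1, 5, 7, 2, 4] cursor@1
After 3 (insert_after(20)): list=[8, 1, 20, 5, 7, 2, 4] cursor@1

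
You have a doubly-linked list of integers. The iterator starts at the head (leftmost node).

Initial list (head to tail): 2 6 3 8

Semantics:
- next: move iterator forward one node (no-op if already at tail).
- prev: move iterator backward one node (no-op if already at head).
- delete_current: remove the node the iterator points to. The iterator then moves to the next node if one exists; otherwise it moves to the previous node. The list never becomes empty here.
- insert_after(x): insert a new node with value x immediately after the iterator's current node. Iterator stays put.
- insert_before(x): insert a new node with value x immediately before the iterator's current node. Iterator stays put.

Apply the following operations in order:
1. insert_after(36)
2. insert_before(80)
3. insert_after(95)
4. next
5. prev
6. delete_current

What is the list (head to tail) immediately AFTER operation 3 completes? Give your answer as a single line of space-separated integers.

After 1 (insert_after(36)): list=[2, 36, 6, 3, 8] cursor@2
After 2 (insert_before(80)): list=[80, 2, 36, 6, 3, 8] cursor@2
After 3 (insert_after(95)): list=[80, 2, 95, 36, 6, 3, 8] cursor@2

Answer: 80 2 95 36 6 3 8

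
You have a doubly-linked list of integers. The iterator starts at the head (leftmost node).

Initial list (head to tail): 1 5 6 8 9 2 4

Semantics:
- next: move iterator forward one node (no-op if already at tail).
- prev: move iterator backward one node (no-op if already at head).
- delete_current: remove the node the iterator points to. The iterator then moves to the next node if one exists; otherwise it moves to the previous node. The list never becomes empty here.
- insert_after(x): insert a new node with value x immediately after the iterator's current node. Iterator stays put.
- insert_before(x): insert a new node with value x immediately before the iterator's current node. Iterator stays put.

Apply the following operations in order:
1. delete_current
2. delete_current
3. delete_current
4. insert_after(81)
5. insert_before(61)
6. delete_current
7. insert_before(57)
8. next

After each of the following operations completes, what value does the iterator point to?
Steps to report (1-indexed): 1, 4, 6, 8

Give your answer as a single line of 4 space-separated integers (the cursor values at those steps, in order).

After 1 (delete_current): list=[5, 6, 8, 9, 2, 4] cursor@5
After 2 (delete_current): list=[6, 8, 9, 2, 4] cursor@6
After 3 (delete_current): list=[8, 9, 2, 4] cursor@8
After 4 (insert_after(81)): list=[8, 81, 9, 2, 4] cursor@8
After 5 (insert_before(61)): list=[61, 8, 81, 9, 2, 4] cursor@8
After 6 (delete_current): list=[61, 81, 9, 2, 4] cursor@81
After 7 (insert_before(57)): list=[61, 57, 81, 9, 2, 4] cursor@81
After 8 (next): list=[61, 57, 81, 9, 2, 4] cursor@9

Answer: 5 8 81 9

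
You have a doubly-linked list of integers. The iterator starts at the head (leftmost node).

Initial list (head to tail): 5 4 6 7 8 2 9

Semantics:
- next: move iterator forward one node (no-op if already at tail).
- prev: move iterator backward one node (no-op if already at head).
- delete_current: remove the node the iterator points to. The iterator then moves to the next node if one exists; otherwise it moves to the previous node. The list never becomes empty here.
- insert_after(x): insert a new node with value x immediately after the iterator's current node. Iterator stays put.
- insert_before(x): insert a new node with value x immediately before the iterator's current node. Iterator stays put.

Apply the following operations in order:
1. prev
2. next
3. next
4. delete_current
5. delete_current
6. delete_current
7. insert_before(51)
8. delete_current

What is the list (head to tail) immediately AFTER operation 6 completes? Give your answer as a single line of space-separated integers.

Answer: 5 4 2 9

Derivation:
After 1 (prev): list=[5, 4, 6, 7, 8, 2, 9] cursor@5
After 2 (next): list=[5, 4, 6, 7, 8, 2, 9] cursor@4
After 3 (next): list=[5, 4, 6, 7, 8, 2, 9] cursor@6
After 4 (delete_current): list=[5, 4, 7, 8, 2, 9] cursor@7
After 5 (delete_current): list=[5, 4, 8, 2, 9] cursor@8
After 6 (delete_current): list=[5, 4, 2, 9] cursor@2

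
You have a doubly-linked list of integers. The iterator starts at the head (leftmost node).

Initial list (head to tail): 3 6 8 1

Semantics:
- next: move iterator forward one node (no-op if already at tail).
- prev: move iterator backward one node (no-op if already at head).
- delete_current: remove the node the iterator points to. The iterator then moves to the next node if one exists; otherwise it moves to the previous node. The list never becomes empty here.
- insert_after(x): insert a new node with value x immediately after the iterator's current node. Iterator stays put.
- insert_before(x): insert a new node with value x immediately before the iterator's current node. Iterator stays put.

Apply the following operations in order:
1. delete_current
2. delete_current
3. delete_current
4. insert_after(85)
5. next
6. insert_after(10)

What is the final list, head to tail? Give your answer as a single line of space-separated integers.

After 1 (delete_current): list=[6, 8, 1] cursor@6
After 2 (delete_current): list=[8, 1] cursor@8
After 3 (delete_current): list=[1] cursor@1
After 4 (insert_after(85)): list=[1, 85] cursor@1
After 5 (next): list=[1, 85] cursor@85
After 6 (insert_after(10)): list=[1, 85, 10] cursor@85

Answer: 1 85 10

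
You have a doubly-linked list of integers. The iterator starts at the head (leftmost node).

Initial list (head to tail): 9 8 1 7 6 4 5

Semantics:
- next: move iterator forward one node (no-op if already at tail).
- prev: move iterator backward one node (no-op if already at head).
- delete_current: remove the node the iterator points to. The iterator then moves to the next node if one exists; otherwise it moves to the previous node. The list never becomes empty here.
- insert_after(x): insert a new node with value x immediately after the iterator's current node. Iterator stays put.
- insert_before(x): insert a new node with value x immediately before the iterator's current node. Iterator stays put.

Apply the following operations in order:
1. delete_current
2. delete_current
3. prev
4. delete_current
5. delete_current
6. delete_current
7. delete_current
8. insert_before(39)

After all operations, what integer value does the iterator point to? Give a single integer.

After 1 (delete_current): list=[8, 1, 7, 6, 4, 5] cursor@8
After 2 (delete_current): list=[1, 7, 6, 4, 5] cursor@1
After 3 (prev): list=[1, 7, 6, 4, 5] cursor@1
After 4 (delete_current): list=[7, 6, 4, 5] cursor@7
After 5 (delete_current): list=[6, 4, 5] cursor@6
After 6 (delete_current): list=[4, 5] cursor@4
After 7 (delete_current): list=[5] cursor@5
After 8 (insert_before(39)): list=[39, 5] cursor@5

Answer: 5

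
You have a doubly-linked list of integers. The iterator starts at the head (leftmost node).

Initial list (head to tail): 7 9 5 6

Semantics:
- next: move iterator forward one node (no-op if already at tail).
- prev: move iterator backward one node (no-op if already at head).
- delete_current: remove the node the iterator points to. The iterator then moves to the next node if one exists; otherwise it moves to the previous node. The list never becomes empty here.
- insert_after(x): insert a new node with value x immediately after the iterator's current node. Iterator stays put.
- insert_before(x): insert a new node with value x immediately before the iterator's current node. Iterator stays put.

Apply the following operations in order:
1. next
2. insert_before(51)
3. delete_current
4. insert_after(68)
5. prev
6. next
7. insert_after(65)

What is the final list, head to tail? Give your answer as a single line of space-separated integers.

Answer: 7 51 5 65 68 6

Derivation:
After 1 (next): list=[7, 9, 5, 6] cursor@9
After 2 (insert_before(51)): list=[7, 51, 9, 5, 6] cursor@9
After 3 (delete_current): list=[7, 51, 5, 6] cursor@5
After 4 (insert_after(68)): list=[7, 51, 5, 68, 6] cursor@5
After 5 (prev): list=[7, 51, 5, 68, 6] cursor@51
After 6 (next): list=[7, 51, 5, 68, 6] cursor@5
After 7 (insert_after(65)): list=[7, 51, 5, 65, 68, 6] cursor@5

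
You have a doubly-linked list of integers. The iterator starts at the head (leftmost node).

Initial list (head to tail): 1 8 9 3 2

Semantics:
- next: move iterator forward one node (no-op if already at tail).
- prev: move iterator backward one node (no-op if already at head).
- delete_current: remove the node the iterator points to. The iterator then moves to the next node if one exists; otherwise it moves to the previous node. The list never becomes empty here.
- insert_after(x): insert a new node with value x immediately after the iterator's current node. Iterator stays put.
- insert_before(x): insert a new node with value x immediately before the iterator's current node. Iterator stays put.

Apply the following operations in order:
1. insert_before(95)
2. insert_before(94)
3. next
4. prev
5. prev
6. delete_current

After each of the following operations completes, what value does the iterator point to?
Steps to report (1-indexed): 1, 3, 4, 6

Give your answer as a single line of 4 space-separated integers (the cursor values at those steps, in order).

After 1 (insert_before(95)): list=[95, 1, 8, 9, 3, 2] cursor@1
After 2 (insert_before(94)): list=[95, 94, 1, 8, 9, 3, 2] cursor@1
After 3 (next): list=[95, 94, 1, 8, 9, 3, 2] cursor@8
After 4 (prev): list=[95, 94, 1, 8, 9, 3, 2] cursor@1
After 5 (prev): list=[95, 94, 1, 8, 9, 3, 2] cursor@94
After 6 (delete_current): list=[95, 1, 8, 9, 3, 2] cursor@1

Answer: 1 8 1 1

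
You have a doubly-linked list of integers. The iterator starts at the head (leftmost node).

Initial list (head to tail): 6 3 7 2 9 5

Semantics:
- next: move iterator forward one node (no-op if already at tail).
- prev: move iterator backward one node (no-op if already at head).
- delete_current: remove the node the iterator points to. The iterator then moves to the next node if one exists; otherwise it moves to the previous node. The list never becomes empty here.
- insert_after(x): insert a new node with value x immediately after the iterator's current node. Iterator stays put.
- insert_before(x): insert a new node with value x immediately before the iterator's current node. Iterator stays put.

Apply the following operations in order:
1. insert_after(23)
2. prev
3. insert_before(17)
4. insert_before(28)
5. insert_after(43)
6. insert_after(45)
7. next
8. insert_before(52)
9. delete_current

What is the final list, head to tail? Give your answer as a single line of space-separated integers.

After 1 (insert_after(23)): list=[6, 23, 3, 7, 2, 9, 5] cursor@6
After 2 (prev): list=[6, 23, 3, 7, 2, 9, 5] cursor@6
After 3 (insert_before(17)): list=[17, 6, 23, 3, 7, 2, 9, 5] cursor@6
After 4 (insert_before(28)): list=[17, 28, 6, 23, 3, 7, 2, 9, 5] cursor@6
After 5 (insert_after(43)): list=[17, 28, 6, 43, 23, 3, 7, 2, 9, 5] cursor@6
After 6 (insert_after(45)): list=[17, 28, 6, 45, 43, 23, 3, 7, 2, 9, 5] cursor@6
After 7 (next): list=[17, 28, 6, 45, 43, 23, 3, 7, 2, 9, 5] cursor@45
After 8 (insert_before(52)): list=[17, 28, 6, 52, 45, 43, 23, 3, 7, 2, 9, 5] cursor@45
After 9 (delete_current): list=[17, 28, 6, 52, 43, 23, 3, 7, 2, 9, 5] cursor@43

Answer: 17 28 6 52 43 23 3 7 2 9 5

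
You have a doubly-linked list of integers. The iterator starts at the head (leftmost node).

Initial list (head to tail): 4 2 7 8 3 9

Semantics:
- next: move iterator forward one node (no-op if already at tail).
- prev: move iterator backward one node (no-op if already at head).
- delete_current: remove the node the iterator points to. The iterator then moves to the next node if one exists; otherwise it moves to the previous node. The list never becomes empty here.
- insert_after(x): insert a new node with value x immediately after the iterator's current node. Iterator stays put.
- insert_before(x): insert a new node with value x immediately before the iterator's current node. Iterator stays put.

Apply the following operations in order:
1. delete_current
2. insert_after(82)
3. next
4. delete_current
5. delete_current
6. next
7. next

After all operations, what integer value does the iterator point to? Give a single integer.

After 1 (delete_current): list=[2, 7, 8, 3, 9] cursor@2
After 2 (insert_after(82)): list=[2, 82, 7, 8, 3, 9] cursor@2
After 3 (next): list=[2, 82, 7, 8, 3, 9] cursor@82
After 4 (delete_current): list=[2, 7, 8, 3, 9] cursor@7
After 5 (delete_current): list=[2, 8, 3, 9] cursor@8
After 6 (next): list=[2, 8, 3, 9] cursor@3
After 7 (next): list=[2, 8, 3, 9] cursor@9

Answer: 9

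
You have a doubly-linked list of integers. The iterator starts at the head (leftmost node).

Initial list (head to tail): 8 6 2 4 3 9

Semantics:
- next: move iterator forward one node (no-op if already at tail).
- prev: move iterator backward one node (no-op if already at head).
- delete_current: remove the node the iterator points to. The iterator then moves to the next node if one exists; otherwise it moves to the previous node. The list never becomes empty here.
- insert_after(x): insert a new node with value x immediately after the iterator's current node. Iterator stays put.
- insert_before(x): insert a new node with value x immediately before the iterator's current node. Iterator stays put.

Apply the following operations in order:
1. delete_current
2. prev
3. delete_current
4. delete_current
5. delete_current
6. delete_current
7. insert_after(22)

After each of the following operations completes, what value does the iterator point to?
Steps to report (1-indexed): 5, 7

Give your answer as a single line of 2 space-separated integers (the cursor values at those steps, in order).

Answer: 3 9

Derivation:
After 1 (delete_current): list=[6, 2, 4, 3, 9] cursor@6
After 2 (prev): list=[6, 2, 4, 3, 9] cursor@6
After 3 (delete_current): list=[2, 4, 3, 9] cursor@2
After 4 (delete_current): list=[4, 3, 9] cursor@4
After 5 (delete_current): list=[3, 9] cursor@3
After 6 (delete_current): list=[9] cursor@9
After 7 (insert_after(22)): list=[9, 22] cursor@9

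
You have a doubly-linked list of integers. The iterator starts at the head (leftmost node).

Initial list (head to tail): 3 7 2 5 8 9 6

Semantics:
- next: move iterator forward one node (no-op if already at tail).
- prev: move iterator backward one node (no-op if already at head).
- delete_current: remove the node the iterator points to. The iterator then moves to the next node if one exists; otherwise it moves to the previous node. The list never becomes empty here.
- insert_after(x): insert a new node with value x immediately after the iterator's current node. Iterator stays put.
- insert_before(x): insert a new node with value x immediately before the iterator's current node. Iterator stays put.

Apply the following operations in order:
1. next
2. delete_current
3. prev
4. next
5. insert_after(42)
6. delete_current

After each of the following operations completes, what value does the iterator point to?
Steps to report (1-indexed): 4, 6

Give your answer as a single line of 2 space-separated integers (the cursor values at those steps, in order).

Answer: 2 42

Derivation:
After 1 (next): list=[3, 7, 2, 5, 8, 9, 6] cursor@7
After 2 (delete_current): list=[3, 2, 5, 8, 9, 6] cursor@2
After 3 (prev): list=[3, 2, 5, 8, 9, 6] cursor@3
After 4 (next): list=[3, 2, 5, 8, 9, 6] cursor@2
After 5 (insert_after(42)): list=[3, 2, 42, 5, 8, 9, 6] cursor@2
After 6 (delete_current): list=[3, 42, 5, 8, 9, 6] cursor@42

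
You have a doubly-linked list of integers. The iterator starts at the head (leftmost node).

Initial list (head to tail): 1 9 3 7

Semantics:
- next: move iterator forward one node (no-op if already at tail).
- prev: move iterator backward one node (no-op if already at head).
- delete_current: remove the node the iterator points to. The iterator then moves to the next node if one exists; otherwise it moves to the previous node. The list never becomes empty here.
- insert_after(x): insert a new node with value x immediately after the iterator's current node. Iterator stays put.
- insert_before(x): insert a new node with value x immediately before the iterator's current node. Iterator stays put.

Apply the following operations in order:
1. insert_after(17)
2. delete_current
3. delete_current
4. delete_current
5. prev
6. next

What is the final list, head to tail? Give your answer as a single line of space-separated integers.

Answer: 3 7

Derivation:
After 1 (insert_after(17)): list=[1, 17, 9, 3, 7] cursor@1
After 2 (delete_current): list=[17, 9, 3, 7] cursor@17
After 3 (delete_current): list=[9, 3, 7] cursor@9
After 4 (delete_current): list=[3, 7] cursor@3
After 5 (prev): list=[3, 7] cursor@3
After 6 (next): list=[3, 7] cursor@7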